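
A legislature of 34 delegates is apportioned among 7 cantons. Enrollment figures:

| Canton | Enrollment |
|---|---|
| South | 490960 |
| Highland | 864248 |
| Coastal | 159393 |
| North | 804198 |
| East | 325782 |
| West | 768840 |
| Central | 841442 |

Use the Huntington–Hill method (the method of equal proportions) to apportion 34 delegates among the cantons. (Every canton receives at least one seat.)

South 4, Highland 7, Coastal 1, North 6, East 3, West 6, Central 7

With divisor 126964: modified quotas South 3.867, Highland 6.807, Coastal 1.255, North 6.334, East 2.566, West 6.056, Central 6.627.
Geometric-mean thresholds: South √(3·4)=3.464, Highland √(6·7)=6.481, Coastal √(1·2)=1.414, North √(6·7)=6.481, East √(2·3)=2.449, West √(6·7)=6.481, Central √(6·7)=6.481.
Each quota rounded against its threshold gives South 4, Highland 7, Coastal 1, North 6, East 3, West 6, Central 7 (total 34).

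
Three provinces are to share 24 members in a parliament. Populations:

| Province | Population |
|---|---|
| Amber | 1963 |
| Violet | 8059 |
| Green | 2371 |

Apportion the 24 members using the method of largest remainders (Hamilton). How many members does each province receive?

Amber 4; Violet 16; Green 4

Total 12393; standard divisor 12393/24 ≈ 516.375.
Standard quotas: Amber 3.8015, Violet 15.6069, Green 4.5916.
Lower quotas: Amber 3, Violet 15, Green 4 (sum 22, leaving 2 seats).
Remainders in descending order: Amber 0.8015, Violet 0.6069, Green 0.5916.
Largest remainders: Amber, Violet receive the extra seats.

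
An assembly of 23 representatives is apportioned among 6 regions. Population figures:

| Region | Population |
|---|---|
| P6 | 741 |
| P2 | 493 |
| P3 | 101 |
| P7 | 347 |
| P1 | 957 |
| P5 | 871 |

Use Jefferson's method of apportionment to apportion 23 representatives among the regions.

P6 5, P2 3, P3 0, P7 2, P1 7, P5 6

Standard divisor 3510/23 ≈ 152.609; standard quotas: P6 4.856, P2 3.230, P3 0.662, P7 2.274, P1 6.271, P5 5.707.
Rounding down gives 4, 3, 0, 2, 6, 5 = 20 seats, so the divisor must be adjusted.
With modified divisor 130: modified quotas P6 5.700, P2 3.792, P3 0.777, P7 2.669, P1 7.362, P5 6.700.
Rounding down: P6 5, P2 3, P3 0, P7 2, P1 7, P5 6 (total 23).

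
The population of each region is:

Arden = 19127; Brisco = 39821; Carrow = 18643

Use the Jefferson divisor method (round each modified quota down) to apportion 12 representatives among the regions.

Standard divisor 77591/12 ≈ 6465.917; standard quotas: Arden 2.958, Brisco 6.159, Carrow 2.883.
Rounding down gives 2, 6, 2 = 10 seats, so the divisor must be adjusted.
With modified divisor 6000: modified quotas Arden 3.188, Brisco 6.637, Carrow 3.107.
Rounding down: Arden 3, Brisco 6, Carrow 3 (total 12).

Arden: 3, Brisco: 6, Carrow: 3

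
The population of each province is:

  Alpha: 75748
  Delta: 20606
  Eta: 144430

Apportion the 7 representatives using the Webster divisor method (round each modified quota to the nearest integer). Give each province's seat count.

Alpha: 2, Delta: 1, Eta: 4

Standard divisor 240784/7 ≈ 34397.714; standard quotas: Alpha 2.202, Delta 0.599, Eta 4.199.
Rounding to the nearest integer gives Alpha 2, Delta 1, Eta 4 — total 7, matching the house size, so no adjustment is needed.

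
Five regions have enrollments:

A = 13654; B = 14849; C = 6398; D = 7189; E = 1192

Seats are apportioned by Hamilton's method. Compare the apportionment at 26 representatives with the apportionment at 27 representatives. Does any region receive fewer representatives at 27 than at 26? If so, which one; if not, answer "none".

At 26 seats: A 8, B 9, C 4, D 4, E 1.
At 27 seats: A 9, B 9, C 4, D 4, E 1.
No region's allocation decreased.

none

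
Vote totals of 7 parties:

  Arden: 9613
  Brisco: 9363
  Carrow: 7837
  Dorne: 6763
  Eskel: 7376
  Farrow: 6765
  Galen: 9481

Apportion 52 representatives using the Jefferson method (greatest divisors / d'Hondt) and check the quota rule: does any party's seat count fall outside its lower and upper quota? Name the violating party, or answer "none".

Standard quotas: Arden 8.739, Brisco 8.512, Carrow 7.125, Dorne 6.148, Eskel 6.706, Farrow 6.150, Galen 8.619.
Jefferson allocation: Arden 9, Brisco 8, Carrow 7, Dorne 6, Eskel 7, Farrow 6, Galen 9.
Every allocation lies between the lower and upper quota.

none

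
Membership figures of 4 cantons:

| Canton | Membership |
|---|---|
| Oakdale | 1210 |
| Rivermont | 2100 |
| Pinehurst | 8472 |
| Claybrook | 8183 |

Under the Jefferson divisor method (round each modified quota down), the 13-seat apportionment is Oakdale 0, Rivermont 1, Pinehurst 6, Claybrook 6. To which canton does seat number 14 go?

Priority for the next seat is population ÷ (current seats + 1).
Priorities: Oakdale 1210.000, Rivermont 1050.000, Pinehurst 1210.286, Claybrook 1169.000.
Highest priority: Pinehurst.

Pinehurst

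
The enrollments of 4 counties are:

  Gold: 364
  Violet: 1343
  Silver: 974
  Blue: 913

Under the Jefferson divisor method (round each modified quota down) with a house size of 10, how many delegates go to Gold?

Standard divisor 3594/10 ≈ 359.4; standard quotas: Gold 1.013, Violet 3.737, Silver 2.710, Blue 2.540.
Rounding down gives 1, 3, 2, 2 = 8 seats, so the divisor must be adjusted.
With modified divisor 310: modified quotas Gold 1.174, Violet 4.332, Silver 3.142, Blue 2.945.
Rounding down: Gold 1, Violet 4, Silver 3, Blue 2 (total 10).
Gold receives 1.

1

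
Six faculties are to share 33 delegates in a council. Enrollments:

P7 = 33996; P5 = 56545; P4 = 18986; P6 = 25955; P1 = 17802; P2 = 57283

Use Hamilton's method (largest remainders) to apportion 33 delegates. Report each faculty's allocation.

P7 5, P5 9, P4 3, P6 4, P1 3, P2 9

The standard divisor is 210567/33 ≈ 6380.818.
Standard quotas: P7 5.3278, P5 8.8617, P4 2.9755, P6 4.0677, P1 2.7899, P2 8.9774.
Lower quotas: P7 5, P5 8, P4 2, P6 4, P1 2, P2 8 (sum 29, leaving 4 seats).
Remainders in descending order: P2 0.9774, P4 0.9755, P5 0.8617, P1 0.7899, P7 0.3278, P6 0.0677.
The surplus seats go to P2, P4, P5, P1.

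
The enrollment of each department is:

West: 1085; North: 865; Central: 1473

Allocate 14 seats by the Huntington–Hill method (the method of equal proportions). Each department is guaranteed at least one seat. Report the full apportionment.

With divisor 246: modified quotas West 4.411, North 3.516, Central 5.988.
Geometric-mean thresholds: West √(4·5)=4.472, North √(3·4)=3.464, Central √(5·6)=5.477.
Each quota rounded against its threshold gives West 4, North 4, Central 6 (total 14).

West: 4; North: 4; Central: 6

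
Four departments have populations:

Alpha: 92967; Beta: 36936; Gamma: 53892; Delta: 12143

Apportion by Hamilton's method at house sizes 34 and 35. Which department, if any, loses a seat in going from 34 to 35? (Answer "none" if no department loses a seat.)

At 34 seats: Alpha 16, Beta 7, Gamma 9, Delta 2.
At 35 seats: Alpha 17, Beta 6, Gamma 10, Delta 2.
Beta drops from 7 to 6.

Beta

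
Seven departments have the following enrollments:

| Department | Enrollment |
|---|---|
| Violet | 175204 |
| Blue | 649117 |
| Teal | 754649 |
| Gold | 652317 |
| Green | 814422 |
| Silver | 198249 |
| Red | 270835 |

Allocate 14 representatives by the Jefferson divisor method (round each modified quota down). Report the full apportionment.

Standard divisor 3514793/14 ≈ 251056.643; standard quotas: Violet 0.698, Blue 2.586, Teal 3.006, Gold 2.598, Green 3.244, Silver 0.790, Red 1.079.
Rounding down gives 0, 2, 3, 2, 3, 0, 1 = 11 seats, so the divisor must be adjusted.
With modified divisor 202534: modified quotas Violet 0.865, Blue 3.205, Teal 3.726, Gold 3.221, Green 4.021, Silver 0.979, Red 1.337.
Rounding down: Violet 0, Blue 3, Teal 3, Gold 3, Green 4, Silver 0, Red 1 (total 14).

Violet: 0, Blue: 3, Teal: 3, Gold: 3, Green: 4, Silver: 0, Red: 1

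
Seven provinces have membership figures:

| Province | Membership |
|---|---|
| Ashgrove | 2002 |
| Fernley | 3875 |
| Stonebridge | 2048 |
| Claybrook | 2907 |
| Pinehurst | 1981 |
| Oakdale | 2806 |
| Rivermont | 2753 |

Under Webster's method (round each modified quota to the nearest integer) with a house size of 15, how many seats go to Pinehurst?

2

Standard divisor 18372/15 ≈ 1224.8; standard quotas: Ashgrove 1.635, Fernley 3.164, Stonebridge 1.672, Claybrook 2.373, Pinehurst 1.617, Oakdale 2.291, Rivermont 2.248.
Rounding to the nearest integer gives Ashgrove 2, Fernley 3, Stonebridge 2, Claybrook 2, Pinehurst 2, Oakdale 2, Rivermont 2 — total 15, matching the house size, so no adjustment is needed.
Pinehurst receives 2.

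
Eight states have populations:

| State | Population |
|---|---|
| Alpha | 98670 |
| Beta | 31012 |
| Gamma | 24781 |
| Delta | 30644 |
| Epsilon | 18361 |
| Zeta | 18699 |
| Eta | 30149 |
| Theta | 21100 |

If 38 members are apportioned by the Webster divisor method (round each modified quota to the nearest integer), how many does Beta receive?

Standard divisor 273416/38 ≈ 7195.158; standard quotas: Alpha 13.713, Beta 4.310, Gamma 3.444, Delta 4.259, Epsilon 2.552, Zeta 2.599, Eta 4.190, Theta 2.933.
Rounding to the nearest integer gives Alpha 14, Beta 4, Gamma 3, Delta 4, Epsilon 3, Zeta 3, Eta 4, Theta 3 — total 38, matching the house size, so no adjustment is needed.
Beta receives 4.

4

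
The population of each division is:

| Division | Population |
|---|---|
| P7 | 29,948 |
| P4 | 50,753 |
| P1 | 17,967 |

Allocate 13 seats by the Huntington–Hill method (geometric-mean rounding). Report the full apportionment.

P7 4, P4 7, P1 2

With divisor 7583: modified quotas P7 3.949, P4 6.693, P1 2.369.
Geometric-mean thresholds: P7 √(3·4)=3.464, P4 √(6·7)=6.481, P1 √(2·3)=2.449.
Each quota rounded against its threshold gives P7 4, P4 7, P1 2 (total 13).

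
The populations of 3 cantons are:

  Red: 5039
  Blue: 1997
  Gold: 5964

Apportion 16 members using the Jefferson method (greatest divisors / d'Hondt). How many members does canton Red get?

6

Standard divisor 13000/16 ≈ 812.5; standard quotas: Red 6.202, Blue 2.458, Gold 7.340.
Rounding down gives 6, 2, 7 = 15 seats, so the divisor must be adjusted.
With modified divisor 730: modified quotas Red 6.903, Blue 2.736, Gold 8.170.
Rounding down: Red 6, Blue 2, Gold 8 (total 16).
Red receives 6.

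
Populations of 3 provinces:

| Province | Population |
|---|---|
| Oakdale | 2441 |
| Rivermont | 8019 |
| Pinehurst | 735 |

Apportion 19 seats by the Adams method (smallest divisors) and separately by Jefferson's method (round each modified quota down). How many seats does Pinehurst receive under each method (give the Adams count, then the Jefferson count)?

Adams: Oakdale 4, Rivermont 13, Pinehurst 2.
Jefferson: Oakdale 4, Rivermont 14, Pinehurst 1.
Pinehurst gets 2 under Adams and 1 under Jefferson.

2 and 1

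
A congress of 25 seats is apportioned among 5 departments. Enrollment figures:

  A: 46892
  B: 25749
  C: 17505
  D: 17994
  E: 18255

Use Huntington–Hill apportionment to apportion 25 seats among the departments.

With divisor 5124: modified quotas A 9.151, B 5.025, C 3.416, D 3.512, E 3.563.
Geometric-mean thresholds: A √(9·10)=9.487, B √(5·6)=5.477, C √(3·4)=3.464, D √(3·4)=3.464, E √(3·4)=3.464.
Each quota rounded against its threshold gives A 9, B 5, C 3, D 4, E 4 (total 25).

A 9, B 5, C 3, D 4, E 4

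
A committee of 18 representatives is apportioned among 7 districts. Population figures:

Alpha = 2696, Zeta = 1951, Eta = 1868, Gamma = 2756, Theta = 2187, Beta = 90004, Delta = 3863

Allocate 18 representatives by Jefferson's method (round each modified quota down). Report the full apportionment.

Alpha: 0, Zeta: 0, Eta: 0, Gamma: 0, Theta: 0, Beta: 18, Delta: 0

Standard divisor 105325/18 ≈ 5851.389; standard quotas: Alpha 0.461, Zeta 0.333, Eta 0.319, Gamma 0.471, Theta 0.374, Beta 15.382, Delta 0.660.
Rounding down gives 0, 0, 0, 0, 0, 15, 0 = 15 seats, so the divisor must be adjusted.
With modified divisor 4900: modified quotas Alpha 0.550, Zeta 0.398, Eta 0.381, Gamma 0.562, Theta 0.446, Beta 18.368, Delta 0.788.
Rounding down: Alpha 0, Zeta 0, Eta 0, Gamma 0, Theta 0, Beta 18, Delta 0 (total 18).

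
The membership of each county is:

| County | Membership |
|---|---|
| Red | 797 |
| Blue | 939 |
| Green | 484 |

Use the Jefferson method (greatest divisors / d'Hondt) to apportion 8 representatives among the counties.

Red: 3, Blue: 3, Green: 2

Standard divisor 2220/8 ≈ 277.5; standard quotas: Red 2.872, Blue 3.384, Green 1.744.
Rounding down gives 2, 3, 1 = 6 seats, so the divisor must be adjusted.
With modified divisor 238: modified quotas Red 3.349, Blue 3.945, Green 2.034.
Rounding down: Red 3, Blue 3, Green 2 (total 8).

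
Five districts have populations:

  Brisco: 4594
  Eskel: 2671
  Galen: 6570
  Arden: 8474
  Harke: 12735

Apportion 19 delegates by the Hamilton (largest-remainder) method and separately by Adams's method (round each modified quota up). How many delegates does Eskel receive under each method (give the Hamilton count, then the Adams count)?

1 and 2

Hamilton: Brisco 2, Eskel 1, Galen 4, Arden 5, Harke 7.
Adams: Brisco 3, Eskel 2, Galen 4, Arden 4, Harke 6.
Eskel gets 1 under Hamilton and 2 under Adams.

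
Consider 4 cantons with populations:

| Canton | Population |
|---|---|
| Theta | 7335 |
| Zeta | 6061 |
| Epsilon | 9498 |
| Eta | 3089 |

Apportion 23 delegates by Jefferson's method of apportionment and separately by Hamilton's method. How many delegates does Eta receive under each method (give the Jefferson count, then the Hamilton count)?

Jefferson: Theta 7, Zeta 5, Epsilon 9, Eta 2.
Hamilton: Theta 7, Zeta 5, Epsilon 8, Eta 3.
Eta gets 2 under Jefferson and 3 under Hamilton.

2 and 3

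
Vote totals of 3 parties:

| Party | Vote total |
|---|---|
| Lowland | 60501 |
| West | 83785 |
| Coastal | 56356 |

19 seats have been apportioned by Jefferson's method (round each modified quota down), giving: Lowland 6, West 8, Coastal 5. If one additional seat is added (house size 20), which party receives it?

Priority for the next seat is population ÷ (current seats + 1).
Priorities: Lowland 8643.000, West 9309.444, Coastal 9392.667.
Highest priority: Coastal.

Coastal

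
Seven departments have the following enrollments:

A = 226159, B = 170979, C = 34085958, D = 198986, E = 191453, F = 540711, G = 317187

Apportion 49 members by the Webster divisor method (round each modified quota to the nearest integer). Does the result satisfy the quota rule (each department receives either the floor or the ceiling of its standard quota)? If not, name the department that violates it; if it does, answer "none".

Standard quotas: A 0.310, B 0.234, C 46.743, D 0.273, E 0.263, F 0.741, G 0.435.
Webster allocation: A 0, B 0, C 48, D 0, E 0, F 1, G 0.
C has quota 46.743 (lower 46, upper 47) but receives 48 — outside the quota interval.

C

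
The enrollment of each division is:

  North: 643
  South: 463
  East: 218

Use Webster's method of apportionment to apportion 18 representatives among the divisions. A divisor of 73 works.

North 9, South 6, East 3

With modified divisor 73: modified quotas North 8.808, South 6.342, East 2.986.
Rounding to the nearest integer: North 9, South 6, East 3 (total 18).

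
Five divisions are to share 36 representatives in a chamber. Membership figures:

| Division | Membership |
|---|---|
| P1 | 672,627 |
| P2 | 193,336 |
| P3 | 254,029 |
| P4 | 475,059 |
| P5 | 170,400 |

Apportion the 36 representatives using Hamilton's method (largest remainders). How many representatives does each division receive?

Total 1765451; standard divisor 1765451/36 ≈ 49040.306.
Standard quotas: P1 13.7158, P2 3.9424, P3 5.1800, P4 9.6871, P5 3.4747.
Lower quotas: P1 13, P2 3, P3 5, P4 9, P5 3 (sum 33, leaving 3 seats).
Remainders in descending order: P2 0.9424, P1 0.7158, P4 0.6871, P5 0.4747, P3 0.1800.
The surplus seats go to P2, P1, P4.

P1: 14, P2: 4, P3: 5, P4: 10, P5: 3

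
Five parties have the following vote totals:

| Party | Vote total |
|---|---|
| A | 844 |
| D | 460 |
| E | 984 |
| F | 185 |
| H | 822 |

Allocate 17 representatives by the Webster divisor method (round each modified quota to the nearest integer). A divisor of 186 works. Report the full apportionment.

A 5, D 2, E 5, F 1, H 4

With modified divisor 186: modified quotas A 4.538, D 2.473, E 5.290, F 0.995, H 4.419.
Rounding to the nearest integer: A 5, D 2, E 5, F 1, H 4 (total 17).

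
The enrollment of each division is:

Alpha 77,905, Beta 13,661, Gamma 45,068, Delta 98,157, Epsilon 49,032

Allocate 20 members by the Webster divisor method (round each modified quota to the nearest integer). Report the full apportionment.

Alpha=6; Beta=1; Gamma=3; Delta=7; Epsilon=3

Standard divisor 283823/20 ≈ 14191.15; standard quotas: Alpha 5.490, Beta 0.963, Gamma 3.176, Delta 6.917, Epsilon 3.455.
Rounding to the nearest integer gives 5, 1, 3, 7, 3 = 19 seats, so the divisor must be adjusted.
With modified divisor 14100: modified quotas Alpha 5.525, Beta 0.969, Gamma 3.196, Delta 6.961, Epsilon 3.477.
Rounding to the nearest integer: Alpha 6, Beta 1, Gamma 3, Delta 7, Epsilon 3 (total 20).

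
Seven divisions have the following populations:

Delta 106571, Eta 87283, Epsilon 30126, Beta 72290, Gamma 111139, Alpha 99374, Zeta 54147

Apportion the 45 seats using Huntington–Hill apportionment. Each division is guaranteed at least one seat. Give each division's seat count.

Delta 9, Eta 7, Epsilon 2, Beta 6, Gamma 9, Alpha 8, Zeta 4

With divisor 12429: modified quotas Delta 8.574, Eta 7.023, Epsilon 2.424, Beta 5.816, Gamma 8.942, Alpha 7.995, Zeta 4.357.
Geometric-mean thresholds: Delta √(8·9)=8.485, Eta √(7·8)=7.483, Epsilon √(2·3)=2.449, Beta √(5·6)=5.477, Gamma √(8·9)=8.485, Alpha √(7·8)=7.483, Zeta √(4·5)=4.472.
Each quota rounded against its threshold gives Delta 9, Eta 7, Epsilon 2, Beta 6, Gamma 9, Alpha 8, Zeta 4 (total 45).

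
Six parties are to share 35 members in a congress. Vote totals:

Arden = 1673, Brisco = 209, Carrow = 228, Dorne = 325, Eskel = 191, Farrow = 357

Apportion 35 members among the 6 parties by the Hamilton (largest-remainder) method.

Arden: 20; Brisco: 2; Carrow: 3; Dorne: 4; Eskel: 2; Farrow: 4

The standard divisor is 2983/35 ≈ 85.229.
Standard quotas: Arden 19.630, Brisco 2.452, Carrow 2.675, Dorne 3.813, Eskel 2.241, Farrow 4.189.
Lower quotas: Arden 19, Brisco 2, Carrow 2, Dorne 3, Eskel 2, Farrow 4 (sum 32, leaving 3 seats).
Remainders in descending order: Dorne 0.813, Carrow 0.675, Arden 0.630, Brisco 0.452, Eskel 0.241, Farrow 0.189.
Largest remainders: Dorne, Carrow, Arden receive the extra seats.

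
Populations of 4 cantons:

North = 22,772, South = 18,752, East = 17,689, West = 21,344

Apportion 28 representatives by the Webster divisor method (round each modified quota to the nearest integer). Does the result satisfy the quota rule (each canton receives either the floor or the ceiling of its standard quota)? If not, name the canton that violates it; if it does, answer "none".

none

Standard quotas: North 7.915, South 6.518, East 6.148, West 7.419.
Webster allocation: North 8, South 7, East 6, West 7.
Every allocation lies between the lower and upper quota.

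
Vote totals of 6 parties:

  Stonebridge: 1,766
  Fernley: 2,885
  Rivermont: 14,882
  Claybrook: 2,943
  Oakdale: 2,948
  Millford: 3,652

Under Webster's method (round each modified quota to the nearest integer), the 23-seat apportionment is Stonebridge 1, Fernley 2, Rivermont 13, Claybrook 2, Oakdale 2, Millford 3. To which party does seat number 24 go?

Priority for the next seat is population ÷ (current seats + 0.5).
Priorities: Stonebridge 1177.333, Fernley 1154.000, Rivermont 1102.370, Claybrook 1177.200, Oakdale 1179.200, Millford 1043.429.
Highest priority: Oakdale.

Oakdale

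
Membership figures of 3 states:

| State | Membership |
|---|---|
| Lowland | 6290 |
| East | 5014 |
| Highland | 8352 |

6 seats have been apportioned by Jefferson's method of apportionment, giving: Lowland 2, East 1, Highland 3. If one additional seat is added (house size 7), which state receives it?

East

Priority for the next seat is population ÷ (current seats + 1).
Priorities: Lowland 2096.667, East 2507.000, Highland 2088.000.
Highest priority: East.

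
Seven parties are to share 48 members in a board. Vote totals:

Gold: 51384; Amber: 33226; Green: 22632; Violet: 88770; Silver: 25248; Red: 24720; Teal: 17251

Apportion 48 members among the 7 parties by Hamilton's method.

Gold=9; Amber=6; Green=4; Violet=16; Silver=5; Red=5; Teal=3

Standard divisor: 263231 ÷ 48 ≈ 5483.979.
Standard quotas: Gold 9.3698, Amber 6.0587, Green 4.1269, Violet 16.1872, Silver 4.6040, Red 4.5077, Teal 3.1457.
Lower quotas: Gold 9, Amber 6, Green 4, Violet 16, Silver 4, Red 4, Teal 3 (sum 46, leaving 2 seats).
Remainders in descending order: Silver 0.6040, Red 0.5077, Gold 0.3698, Violet 0.1872, Teal 0.1457, Green 0.1269, Amber 0.0587.
The surplus seats go to Silver, Red.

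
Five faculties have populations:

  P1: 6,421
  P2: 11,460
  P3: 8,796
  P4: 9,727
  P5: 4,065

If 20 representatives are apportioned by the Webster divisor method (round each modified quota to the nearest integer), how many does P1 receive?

3

Standard divisor 40469/20 ≈ 2023.45; standard quotas: P1 3.173, P2 5.664, P3 4.347, P4 4.807, P5 2.009.
Rounding to the nearest integer gives P1 3, P2 6, P3 4, P4 5, P5 2 — total 20, matching the house size, so no adjustment is needed.
P1 receives 3.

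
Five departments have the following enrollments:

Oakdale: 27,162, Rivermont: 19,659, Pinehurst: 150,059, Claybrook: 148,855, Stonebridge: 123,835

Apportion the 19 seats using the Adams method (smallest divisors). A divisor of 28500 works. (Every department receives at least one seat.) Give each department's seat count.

Oakdale 1; Rivermont 1; Pinehurst 6; Claybrook 6; Stonebridge 5

With modified divisor 28500: modified quotas Oakdale 0.953, Rivermont 0.690, Pinehurst 5.265, Claybrook 5.223, Stonebridge 4.345.
Rounding up: Oakdale 1, Rivermont 1, Pinehurst 6, Claybrook 6, Stonebridge 5 (total 19).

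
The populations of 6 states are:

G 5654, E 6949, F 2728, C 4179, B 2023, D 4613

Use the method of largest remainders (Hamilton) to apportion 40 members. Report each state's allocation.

The standard divisor is 26146/40 ≈ 653.65.
Standard quotas: G 8.6499, E 10.6311, F 4.1735, C 6.3933, B 3.0949, D 7.0573.
Lower quotas: G 8, E 10, F 4, C 6, B 3, D 7 (sum 38, leaving 2 seats).
Remainders in descending order: G 0.6499, E 0.6311, C 0.3933, F 0.1735, B 0.0949, D 0.0573.
The surplus seats go to G, E.

G: 9; E: 11; F: 4; C: 6; B: 3; D: 7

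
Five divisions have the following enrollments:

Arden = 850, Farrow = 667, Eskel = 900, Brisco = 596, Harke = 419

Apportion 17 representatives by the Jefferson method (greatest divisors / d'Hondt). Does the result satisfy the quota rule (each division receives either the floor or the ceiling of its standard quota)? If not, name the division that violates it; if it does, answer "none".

Standard quotas: Arden 4.210, Farrow 3.304, Eskel 4.458, Brisco 2.952, Harke 2.075.
Jefferson allocation: Arden 4, Farrow 3, Eskel 5, Brisco 3, Harke 2.
Every allocation lies between the lower and upper quota.

none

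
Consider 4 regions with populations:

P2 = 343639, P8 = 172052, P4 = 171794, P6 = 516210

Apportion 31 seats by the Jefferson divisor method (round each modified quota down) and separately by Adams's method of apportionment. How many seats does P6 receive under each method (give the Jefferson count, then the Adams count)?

Jefferson: P2 9, P8 4, P4 4, P6 14.
Adams: P2 9, P8 5, P4 4, P6 13.
P6 gets 14 under Jefferson and 13 under Adams.

14 and 13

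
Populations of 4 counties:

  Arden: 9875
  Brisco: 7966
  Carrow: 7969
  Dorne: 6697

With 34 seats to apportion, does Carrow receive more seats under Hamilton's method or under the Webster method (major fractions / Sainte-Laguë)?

Hamilton: Arden 10, Brisco 8, Carrow 9, Dorne 7.
Webster: Arden 11, Brisco 8, Carrow 8, Dorne 7.
Carrow gets 9 under Hamilton and 8 under Webster.

Hamilton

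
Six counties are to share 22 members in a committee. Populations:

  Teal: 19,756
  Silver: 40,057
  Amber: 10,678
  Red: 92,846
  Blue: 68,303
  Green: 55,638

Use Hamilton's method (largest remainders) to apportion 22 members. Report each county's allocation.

Total 287278; standard divisor 287278/22 ≈ 13058.091.
Standard quotas: Teal 1.5129, Silver 3.0676, Amber 0.8177, Red 7.1102, Blue 5.2307, Green 4.2608.
Lower quotas: Teal 1, Silver 3, Amber 0, Red 7, Blue 5, Green 4 (sum 20, leaving 2 seats).
Remainders in descending order: Amber 0.8177, Teal 0.5129, Green 0.2608, Blue 0.2307, Red 0.1102, Silver 0.0676.
The surplus seats go to Amber, Teal.

Teal: 2; Silver: 3; Amber: 1; Red: 7; Blue: 5; Green: 4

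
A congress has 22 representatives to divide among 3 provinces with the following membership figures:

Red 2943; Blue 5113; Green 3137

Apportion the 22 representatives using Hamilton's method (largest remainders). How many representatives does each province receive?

Standard divisor: 11193 ÷ 22 ≈ 508.773.
Standard quotas: Red 5.7845, Blue 10.0497, Green 6.1658.
Lower quotas: Red 5, Blue 10, Green 6 (sum 21, leaving 1 seat).
Remainders in descending order: Red 0.7845, Green 0.1658, Blue 0.0497.
Largest remainder: Red receives the extra seat.

Red 6, Blue 10, Green 6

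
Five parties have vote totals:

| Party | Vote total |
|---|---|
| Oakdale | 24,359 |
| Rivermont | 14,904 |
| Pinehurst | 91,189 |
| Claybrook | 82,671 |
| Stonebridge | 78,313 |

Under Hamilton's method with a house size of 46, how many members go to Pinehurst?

The standard divisor is 291436/46 ≈ 6335.565.
Standard quotas: Oakdale 3.8448, Rivermont 2.3524, Pinehurst 14.3932, Claybrook 13.0487, Stonebridge 12.3609.
Lower quotas: Oakdale 3, Rivermont 2, Pinehurst 14, Claybrook 13, Stonebridge 12 (sum 44, leaving 2 seats).
Remainders in descending order: Oakdale 0.8448, Pinehurst 0.3932, Stonebridge 0.3609, Rivermont 0.3524, Claybrook 0.0487.
The surplus seats go to Oakdale, Pinehurst.
Pinehurst receives 15.

15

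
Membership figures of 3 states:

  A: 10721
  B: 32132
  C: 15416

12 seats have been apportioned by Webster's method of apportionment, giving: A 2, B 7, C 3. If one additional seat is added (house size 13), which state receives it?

C

Priority for the next seat is population ÷ (current seats + 0.5).
Priorities: A 4288.400, B 4284.267, C 4404.571.
Highest priority: C.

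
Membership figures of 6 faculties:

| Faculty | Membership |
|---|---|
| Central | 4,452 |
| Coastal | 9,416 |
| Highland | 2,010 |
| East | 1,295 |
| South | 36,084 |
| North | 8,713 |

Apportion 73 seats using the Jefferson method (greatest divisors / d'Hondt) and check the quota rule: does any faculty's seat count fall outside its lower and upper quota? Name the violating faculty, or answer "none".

Standard quotas: Central 5.244, Coastal 11.092, Highland 2.368, East 1.525, South 42.507, North 10.264.
Jefferson allocation: Central 5, Coastal 11, Highland 2, East 1, South 44, North 10.
South has quota 42.507 (lower 42, upper 43) but receives 44 — outside the quota interval.

South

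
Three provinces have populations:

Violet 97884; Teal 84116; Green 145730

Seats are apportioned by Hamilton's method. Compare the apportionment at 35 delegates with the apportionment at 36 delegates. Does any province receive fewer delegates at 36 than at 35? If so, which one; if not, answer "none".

At 35 seats: Violet 10, Teal 9, Green 16.
At 36 seats: Violet 11, Teal 9, Green 16.
No province's allocation decreased.

none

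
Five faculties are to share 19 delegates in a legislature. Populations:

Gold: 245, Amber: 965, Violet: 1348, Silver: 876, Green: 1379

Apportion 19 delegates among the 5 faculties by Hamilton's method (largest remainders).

Gold 1; Amber 4; Violet 5; Silver 4; Green 5

Standard divisor: 4813 ÷ 19 ≈ 253.316.
Standard quotas: Gold 0.967, Amber 3.809, Violet 5.321, Silver 3.458, Green 5.444.
Lower quotas: Gold 0, Amber 3, Violet 5, Silver 3, Green 5 (sum 16, leaving 3 seats).
Remainders in descending order: Gold 0.967, Amber 0.809, Silver 0.458, Green 0.444, Violet 0.321.
Largest remainders: Gold, Amber, Silver receive the extra seats.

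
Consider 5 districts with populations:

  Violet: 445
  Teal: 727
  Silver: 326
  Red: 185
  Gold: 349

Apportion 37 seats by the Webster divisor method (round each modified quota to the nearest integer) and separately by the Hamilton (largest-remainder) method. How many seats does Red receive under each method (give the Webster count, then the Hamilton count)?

Webster: Violet 8, Teal 14, Silver 6, Red 3, Gold 6.
Hamilton: Violet 8, Teal 13, Silver 6, Red 4, Gold 6.
Red gets 3 under Webster and 4 under Hamilton.

3 and 4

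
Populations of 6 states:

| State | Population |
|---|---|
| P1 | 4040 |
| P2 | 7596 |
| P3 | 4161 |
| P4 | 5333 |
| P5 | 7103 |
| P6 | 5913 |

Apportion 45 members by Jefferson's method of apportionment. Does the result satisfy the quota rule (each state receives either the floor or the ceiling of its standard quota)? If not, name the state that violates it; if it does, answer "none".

none

Standard quotas: P1 5.324, P2 10.011, P3 5.484, P4 7.028, P5 9.361, P6 7.793.
Jefferson allocation: P1 5, P2 10, P3 5, P4 7, P5 10, P6 8.
Every allocation lies between the lower and upper quota.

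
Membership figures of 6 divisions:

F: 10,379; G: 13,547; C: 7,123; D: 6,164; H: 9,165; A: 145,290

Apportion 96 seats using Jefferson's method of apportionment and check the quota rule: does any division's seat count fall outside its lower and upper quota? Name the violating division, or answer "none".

A

Standard quotas: F 5.198, G 6.785, C 3.568, D 3.087, H 4.590, A 72.771.
Jefferson allocation: F 5, G 6, C 3, D 3, H 4, A 75.
A has quota 72.771 (lower 72, upper 73) but receives 75 — outside the quota interval.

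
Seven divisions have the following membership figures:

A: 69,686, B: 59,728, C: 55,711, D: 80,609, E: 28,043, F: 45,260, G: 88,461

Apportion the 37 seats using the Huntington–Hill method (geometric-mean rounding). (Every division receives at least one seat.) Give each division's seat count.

With divisor 11635: modified quotas A 5.989, B 5.133, C 4.788, D 6.928, E 2.410, F 3.890, G 7.603.
Geometric-mean thresholds: A √(5·6)=5.477, B √(5·6)=5.477, C √(4·5)=4.472, D √(6·7)=6.481, E √(2·3)=2.449, F √(3·4)=3.464, G √(7·8)=7.483.
Each quota rounded against its threshold gives A 6, B 5, C 5, D 7, E 2, F 4, G 8 (total 37).

A: 6; B: 5; C: 5; D: 7; E: 2; F: 4; G: 8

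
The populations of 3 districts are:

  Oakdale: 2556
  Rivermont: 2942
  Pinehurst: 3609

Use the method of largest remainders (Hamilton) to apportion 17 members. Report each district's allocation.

Total 9107; standard divisor 9107/17 ≈ 535.706.
Standard quotas: Oakdale 4.771, Rivermont 5.492, Pinehurst 6.737.
Lower quotas: Oakdale 4, Rivermont 5, Pinehurst 6 (sum 15, leaving 2 seats).
Remainders in descending order: Oakdale 0.771, Pinehurst 0.737, Rivermont 0.492.
Largest remainders: Oakdale, Pinehurst receive the extra seats.

Oakdale: 5, Rivermont: 5, Pinehurst: 7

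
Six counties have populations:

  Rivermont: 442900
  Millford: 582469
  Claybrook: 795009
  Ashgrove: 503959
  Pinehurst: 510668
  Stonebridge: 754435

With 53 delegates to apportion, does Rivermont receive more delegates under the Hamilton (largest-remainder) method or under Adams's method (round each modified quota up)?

Hamilton: Rivermont 6, Millford 9, Claybrook 12, Ashgrove 7, Pinehurst 8, Stonebridge 11.
Adams: Rivermont 7, Millford 9, Claybrook 11, Ashgrove 7, Pinehurst 8, Stonebridge 11.
Rivermont gets 6 under Hamilton and 7 under Adams.

Adams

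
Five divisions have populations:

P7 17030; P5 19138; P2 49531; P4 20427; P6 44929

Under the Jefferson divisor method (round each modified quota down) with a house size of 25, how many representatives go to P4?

3

Standard divisor 151055/25 ≈ 6042.2; standard quotas: P7 2.819, P5 3.167, P2 8.198, P4 3.381, P6 7.436.
Rounding down gives 2, 3, 8, 3, 7 = 23 seats, so the divisor must be adjusted.
With modified divisor 5600: modified quotas P7 3.041, P5 3.417, P2 8.845, P4 3.648, P6 8.023.
Rounding down: P7 3, P5 3, P2 8, P4 3, P6 8 (total 25).
P4 receives 3.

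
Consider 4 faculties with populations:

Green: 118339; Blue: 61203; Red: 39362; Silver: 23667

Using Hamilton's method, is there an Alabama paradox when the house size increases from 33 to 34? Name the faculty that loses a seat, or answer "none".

At 33 seats: Green 16, Blue 8, Red 6, Silver 3.
At 34 seats: Green 17, Blue 9, Red 5, Silver 3.
Red drops from 6 to 5.

Red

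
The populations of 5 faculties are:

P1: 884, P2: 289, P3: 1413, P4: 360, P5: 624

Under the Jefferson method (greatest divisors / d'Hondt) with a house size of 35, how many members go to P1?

Standard divisor 3570/35 ≈ 102; standard quotas: P1 8.667, P2 2.833, P3 13.853, P4 3.529, P5 6.118.
Rounding down gives 8, 2, 13, 3, 6 = 32 seats, so the divisor must be adjusted.
With modified divisor 95: modified quotas P1 9.305, P2 3.042, P3 14.874, P4 3.789, P5 6.568.
Rounding down: P1 9, P2 3, P3 14, P4 3, P5 6 (total 35).
P1 receives 9.

9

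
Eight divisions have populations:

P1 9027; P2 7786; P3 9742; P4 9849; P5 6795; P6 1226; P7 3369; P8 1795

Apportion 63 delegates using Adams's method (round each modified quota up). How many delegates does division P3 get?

Standard divisor 49589/63 ≈ 787.127; standard quotas: P1 11.468, P2 9.892, P3 12.377, P4 12.513, P5 8.633, P6 1.558, P7 4.280, P8 2.280.
Rounding up gives 12, 10, 13, 13, 9, 2, 5, 3 = 67 seats, so the divisor must be adjusted.
With modified divisor 847.24: modified quotas P1 10.655, P2 9.190, P3 11.499, P4 11.625, P5 8.020, P6 1.447, P7 3.976, P8 2.119.
Rounding up: P1 11, P2 10, P3 12, P4 12, P5 9, P6 2, P7 4, P8 3 (total 63).
P3 receives 12.

12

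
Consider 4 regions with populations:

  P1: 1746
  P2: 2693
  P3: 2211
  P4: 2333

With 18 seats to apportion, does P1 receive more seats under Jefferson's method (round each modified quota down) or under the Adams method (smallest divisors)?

Jefferson: P1 3, P2 6, P3 4, P4 5.
Adams: P1 4, P2 5, P3 4, P4 5.
P1 gets 3 under Jefferson and 4 under Adams.

Adams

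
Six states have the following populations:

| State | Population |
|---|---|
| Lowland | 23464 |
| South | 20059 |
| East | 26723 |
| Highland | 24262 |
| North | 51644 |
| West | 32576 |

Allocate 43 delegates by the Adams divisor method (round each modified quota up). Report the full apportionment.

Lowland: 6, South: 5, East: 6, Highland: 6, North: 12, West: 8

Standard divisor 178728/43 ≈ 4156.465; standard quotas: Lowland 5.645, South 4.826, East 6.429, Highland 5.837, North 12.425, West 7.837.
Rounding up gives 6, 5, 7, 6, 13, 8 = 45 seats, so the divisor must be adjusted.
With modified divisor 4600: modified quotas Lowland 5.101, South 4.361, East 5.809, Highland 5.274, North 11.227, West 7.082.
Rounding up: Lowland 6, South 5, East 6, Highland 6, North 12, West 8 (total 43).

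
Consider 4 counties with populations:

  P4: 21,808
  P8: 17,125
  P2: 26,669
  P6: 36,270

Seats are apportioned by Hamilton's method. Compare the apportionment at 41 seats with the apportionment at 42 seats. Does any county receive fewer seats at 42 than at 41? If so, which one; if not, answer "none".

At 41 seats: P4 9, P8 7, P2 11, P6 14.
At 42 seats: P4 9, P8 7, P2 11, P6 15.
No county's allocation decreased.

none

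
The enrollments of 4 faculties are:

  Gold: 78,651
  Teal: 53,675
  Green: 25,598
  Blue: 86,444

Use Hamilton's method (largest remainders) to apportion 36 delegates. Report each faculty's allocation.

The standard divisor is 244368/36 = 6788.
Standard quotas: Gold 11.5868, Teal 7.9073, Green 3.7711, Blue 12.7348.
Lower quotas: Gold 11, Teal 7, Green 3, Blue 12 (sum 33, leaving 3 seats).
Remainders in descending order: Teal 0.9073, Green 0.7711, Blue 0.7348, Gold 0.5868.
Largest remainders: Teal, Green, Blue receive the extra seats.

Gold: 11; Teal: 8; Green: 4; Blue: 13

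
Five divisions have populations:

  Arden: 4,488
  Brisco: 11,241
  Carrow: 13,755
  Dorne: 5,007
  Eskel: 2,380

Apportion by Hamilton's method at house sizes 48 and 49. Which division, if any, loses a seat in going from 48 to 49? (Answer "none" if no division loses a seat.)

At 48 seats: Arden 6, Brisco 15, Carrow 18, Dorne 6, Eskel 3.
At 49 seats: Arden 6, Brisco 15, Carrow 18, Dorne 7, Eskel 3.
No division's allocation decreased.

none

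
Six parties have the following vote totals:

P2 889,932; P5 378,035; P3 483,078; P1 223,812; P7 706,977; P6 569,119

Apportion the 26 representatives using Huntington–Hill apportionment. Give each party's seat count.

With divisor 128167: modified quotas P2 6.944, P5 2.950, P3 3.769, P1 1.746, P7 5.516, P6 4.440.
Geometric-mean thresholds: P2 √(6·7)=6.481, P5 √(2·3)=2.449, P3 √(3·4)=3.464, P1 √(1·2)=1.414, P7 √(5·6)=5.477, P6 √(4·5)=4.472.
Each quota rounded against its threshold gives P2 7, P5 3, P3 4, P1 2, P7 6, P6 4 (total 26).

P2 7, P5 3, P3 4, P1 2, P7 6, P6 4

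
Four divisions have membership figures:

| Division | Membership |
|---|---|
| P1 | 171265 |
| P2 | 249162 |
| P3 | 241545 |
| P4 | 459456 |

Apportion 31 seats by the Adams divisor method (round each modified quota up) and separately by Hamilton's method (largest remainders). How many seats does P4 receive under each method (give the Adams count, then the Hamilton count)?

12 and 13

Adams: P1 5, P2 7, P3 7, P4 12.
Hamilton: P1 5, P2 7, P3 6, P4 13.
P4 gets 12 under Adams and 13 under Hamilton.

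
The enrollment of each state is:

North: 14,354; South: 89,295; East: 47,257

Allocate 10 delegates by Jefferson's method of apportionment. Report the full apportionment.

North: 1; South: 6; East: 3

Standard divisor 150906/10 ≈ 15090.6; standard quotas: North 0.951, South 5.917, East 3.132.
Rounding down gives 0, 5, 3 = 8 seats, so the divisor must be adjusted.
With modified divisor 13600: modified quotas North 1.055, South 6.566, East 3.475.
Rounding down: North 1, South 6, East 3 (total 10).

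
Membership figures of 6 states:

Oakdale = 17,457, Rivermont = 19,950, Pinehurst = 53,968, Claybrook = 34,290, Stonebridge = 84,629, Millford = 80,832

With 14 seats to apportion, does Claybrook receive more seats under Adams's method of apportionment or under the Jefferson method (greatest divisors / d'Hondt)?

Adams

Adams: Oakdale 1, Rivermont 1, Pinehurst 3, Claybrook 2, Stonebridge 4, Millford 3.
Jefferson: Oakdale 1, Rivermont 1, Pinehurst 3, Claybrook 1, Stonebridge 4, Millford 4.
Claybrook gets 2 under Adams and 1 under Jefferson.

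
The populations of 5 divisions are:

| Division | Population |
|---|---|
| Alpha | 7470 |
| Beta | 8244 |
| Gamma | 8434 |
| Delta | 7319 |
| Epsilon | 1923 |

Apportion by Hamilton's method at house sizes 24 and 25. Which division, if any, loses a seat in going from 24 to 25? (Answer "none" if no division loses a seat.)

At 24 seats: Alpha 5, Beta 6, Gamma 6, Delta 5, Epsilon 2.
At 25 seats: Alpha 6, Beta 6, Gamma 6, Delta 6, Epsilon 1.
Epsilon drops from 2 to 1.

Epsilon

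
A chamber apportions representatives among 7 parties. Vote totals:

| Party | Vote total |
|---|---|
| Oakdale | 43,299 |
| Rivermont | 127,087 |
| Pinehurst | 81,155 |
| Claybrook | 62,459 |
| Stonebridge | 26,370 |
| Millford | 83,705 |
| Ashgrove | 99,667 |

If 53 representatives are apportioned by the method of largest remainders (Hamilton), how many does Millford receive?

9

Standard divisor: 523742 ÷ 53 ≈ 9881.925.
Standard quotas: Oakdale 4.3816, Rivermont 12.8606, Pinehurst 8.2125, Claybrook 6.3205, Stonebridge 2.6685, Millford 8.4705, Ashgrove 10.0858.
Lower quotas: Oakdale 4, Rivermont 12, Pinehurst 8, Claybrook 6, Stonebridge 2, Millford 8, Ashgrove 10 (sum 50, leaving 3 seats).
Remainders in descending order: Rivermont 0.8606, Stonebridge 0.6685, Millford 0.4705, Oakdale 0.3816, Claybrook 0.3205, Pinehurst 0.2125, Ashgrove 0.0858.
Largest remainders: Rivermont, Stonebridge, Millford receive the extra seats.
Millford receives 9.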